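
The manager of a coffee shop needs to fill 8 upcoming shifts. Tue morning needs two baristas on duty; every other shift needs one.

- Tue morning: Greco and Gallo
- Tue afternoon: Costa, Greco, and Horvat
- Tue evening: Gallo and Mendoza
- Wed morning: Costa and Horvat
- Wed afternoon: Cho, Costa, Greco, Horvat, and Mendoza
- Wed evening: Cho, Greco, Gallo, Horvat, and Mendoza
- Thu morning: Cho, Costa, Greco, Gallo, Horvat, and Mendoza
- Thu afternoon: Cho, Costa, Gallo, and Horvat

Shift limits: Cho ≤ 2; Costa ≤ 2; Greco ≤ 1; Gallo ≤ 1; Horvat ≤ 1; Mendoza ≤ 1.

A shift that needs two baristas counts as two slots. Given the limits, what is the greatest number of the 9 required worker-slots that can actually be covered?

Total capacity across all baristas is 2+2+1+1+1+1 = 8, and 9 slots are needed, so at most 8 can be filled.
An assignment achieving 8: Tue morning→Greco+Gallo, Tue afternoon→Costa, Tue evening→Mendoza, Wed morning→Costa, Wed afternoon→Cho, Wed evening→Horvat, Thu afternoon→Cho.
Loads: Cho 2/2, Costa 2/2, Greco 1/1, Gallo 1/1, Horvat 1/1, Mendoza 1/1.

8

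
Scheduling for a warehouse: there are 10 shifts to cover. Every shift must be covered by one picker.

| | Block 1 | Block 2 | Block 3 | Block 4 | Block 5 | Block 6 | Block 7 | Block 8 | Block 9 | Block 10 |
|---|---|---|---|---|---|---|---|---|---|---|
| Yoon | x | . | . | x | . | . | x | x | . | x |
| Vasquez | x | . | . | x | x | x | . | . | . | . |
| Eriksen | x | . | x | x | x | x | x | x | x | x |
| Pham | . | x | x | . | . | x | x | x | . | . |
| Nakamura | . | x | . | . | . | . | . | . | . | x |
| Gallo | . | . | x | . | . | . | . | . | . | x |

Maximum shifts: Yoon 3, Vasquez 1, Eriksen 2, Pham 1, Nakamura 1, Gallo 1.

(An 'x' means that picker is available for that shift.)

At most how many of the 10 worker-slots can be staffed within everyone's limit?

Total capacity across all pickers is 3+1+2+1+1+1 = 9, and 10 slots are needed, so at most 9 can be filled.
An assignment achieving 9: Block 1→Yoon, Block 2→Pham, Block 3→Gallo, Block 4→Yoon, Block 5→Vasquez, Block 6→Eriksen, Block 7→Yoon, Block 9→Eriksen, Block 10→Nakamura.
Loads: Yoon 3/3, Vasquez 1/1, Eriksen 2/2, Pham 1/1, Nakamura 1/1, Gallo 1/1.

9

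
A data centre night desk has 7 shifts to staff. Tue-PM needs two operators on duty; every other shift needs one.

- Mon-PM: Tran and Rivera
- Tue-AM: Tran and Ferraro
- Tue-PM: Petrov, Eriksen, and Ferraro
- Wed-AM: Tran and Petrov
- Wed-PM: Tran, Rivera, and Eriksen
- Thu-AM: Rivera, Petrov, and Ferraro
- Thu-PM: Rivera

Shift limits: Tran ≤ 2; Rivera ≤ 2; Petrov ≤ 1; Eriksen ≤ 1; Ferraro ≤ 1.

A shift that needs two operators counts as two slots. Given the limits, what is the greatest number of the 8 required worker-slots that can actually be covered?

Total capacity across all operators is 2+2+1+1+1 = 7, and 8 slots are needed, so at most 7 can be filled.
An assignment achieving 7: Mon-PM→Tran, Tue-AM→Tran, Tue-PM→Eriksen+Ferraro, Wed-AM→Petrov, Wed-PM→Rivera, Thu-PM→Rivera.
Loads: Tran 2/2, Rivera 2/2, Petrov 1/1, Eriksen 1/1, Ferraro 1/1.

7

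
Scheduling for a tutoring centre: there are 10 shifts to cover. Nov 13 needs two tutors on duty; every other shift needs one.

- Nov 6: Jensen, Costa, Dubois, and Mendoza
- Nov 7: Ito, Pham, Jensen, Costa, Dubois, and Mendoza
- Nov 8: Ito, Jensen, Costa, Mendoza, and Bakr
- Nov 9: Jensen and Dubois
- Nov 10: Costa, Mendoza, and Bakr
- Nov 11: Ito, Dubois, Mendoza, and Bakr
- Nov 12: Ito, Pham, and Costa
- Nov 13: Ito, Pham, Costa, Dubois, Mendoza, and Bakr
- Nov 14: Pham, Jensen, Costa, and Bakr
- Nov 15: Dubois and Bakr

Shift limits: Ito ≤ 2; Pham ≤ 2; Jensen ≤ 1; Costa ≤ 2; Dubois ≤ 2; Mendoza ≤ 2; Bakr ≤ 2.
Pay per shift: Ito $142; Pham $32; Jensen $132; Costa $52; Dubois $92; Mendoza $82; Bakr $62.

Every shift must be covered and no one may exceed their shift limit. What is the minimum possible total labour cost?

$772

Picking the cheapest available tutor for each shift independently would cost $552, but that ignores the shift limits.
An optimal schedule: Nov 6→Costa, Nov 7→Jensen, Nov 8→Mendoza, Nov 9→Dubois, Nov 10→Costa, Nov 11→Bakr, Nov 12→Pham, Nov 13→Mendoza+Dubois, Nov 14→Pham, Nov 15→Bakr.
Total: 52 + 132 + 82 + 92 + 52 + 62 + 32 + 82 + 92 + 32 + 62 = $772.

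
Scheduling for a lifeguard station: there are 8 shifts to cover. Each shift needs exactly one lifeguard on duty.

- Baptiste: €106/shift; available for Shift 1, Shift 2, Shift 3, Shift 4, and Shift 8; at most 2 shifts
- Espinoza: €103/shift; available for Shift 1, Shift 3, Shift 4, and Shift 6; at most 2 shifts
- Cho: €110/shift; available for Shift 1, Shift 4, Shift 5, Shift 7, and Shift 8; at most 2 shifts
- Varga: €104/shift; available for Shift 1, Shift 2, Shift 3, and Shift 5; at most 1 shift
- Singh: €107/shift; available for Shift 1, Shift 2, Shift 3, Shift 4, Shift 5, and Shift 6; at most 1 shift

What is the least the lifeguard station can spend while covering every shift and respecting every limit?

Shift 7 can only be covered by Cho, so that assignment is forced.
Picking the cheapest available lifeguard for each shift independently would cost €836, but that ignores the shift limits.
An optimal schedule: Shift 1→Varga, Shift 2→Baptiste, Shift 3→Espinoza, Shift 4→Singh, Shift 5→Cho, Shift 6→Espinoza, Shift 7→Cho, Shift 8→Baptiste.
Total: 104 + 106 + 103 + 107 + 110 + 103 + 110 + 106 = €849.

€849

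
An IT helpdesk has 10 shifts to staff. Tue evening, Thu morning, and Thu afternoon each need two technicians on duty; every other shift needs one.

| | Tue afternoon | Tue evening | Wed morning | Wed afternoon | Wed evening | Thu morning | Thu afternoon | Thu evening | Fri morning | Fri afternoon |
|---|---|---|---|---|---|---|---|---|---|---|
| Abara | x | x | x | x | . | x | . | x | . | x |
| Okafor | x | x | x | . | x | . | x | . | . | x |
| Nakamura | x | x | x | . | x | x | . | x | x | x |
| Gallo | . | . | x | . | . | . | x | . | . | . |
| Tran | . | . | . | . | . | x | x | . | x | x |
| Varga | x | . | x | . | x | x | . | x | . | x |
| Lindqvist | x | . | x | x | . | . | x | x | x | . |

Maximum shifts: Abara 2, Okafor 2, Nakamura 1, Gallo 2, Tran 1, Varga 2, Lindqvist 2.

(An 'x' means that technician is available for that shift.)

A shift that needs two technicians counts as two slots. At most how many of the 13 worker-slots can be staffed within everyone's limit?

Total capacity across all technicians is 2+2+1+2+1+2+2 = 12, and 13 slots are needed, so at most 12 can be filled.
An assignment achieving 12: Tue afternoon→Lindqvist, Tue evening→Abara+Okafor, Wed morning→Gallo, Wed afternoon→Abara, Wed evening→Okafor, Thu morning→Tran+Varga, Thu afternoon→Gallo+Lindqvist, Thu evening→Varga, Fri morning→Nakamura.
Loads: Abara 2/2, Okafor 2/2, Nakamura 1/1, Gallo 2/2, Tran 1/1, Varga 2/2, Lindqvist 2/2.

12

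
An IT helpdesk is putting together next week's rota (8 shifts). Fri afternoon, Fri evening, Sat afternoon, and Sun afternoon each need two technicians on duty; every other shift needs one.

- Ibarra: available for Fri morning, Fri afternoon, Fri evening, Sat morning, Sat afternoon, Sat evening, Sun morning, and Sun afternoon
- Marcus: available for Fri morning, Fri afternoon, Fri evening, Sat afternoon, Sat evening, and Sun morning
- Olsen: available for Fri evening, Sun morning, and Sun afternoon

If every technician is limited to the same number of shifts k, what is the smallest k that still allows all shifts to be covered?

5

With 3 technicians and 12 worker-slots to fill, someone must work at least ⌈12/3⌉ = 4 shifts, so k ≥ 4.
k = 4 is infeasible (exhaustive check).
k = 5 works: Fri morning→Ibarra, Fri afternoon→Ibarra+Marcus, Fri evening→Marcus+Olsen, Sat morning→Ibarra, Sat afternoon→Ibarra+Marcus, Sat evening→Marcus, Sun morning→Marcus, Sun afternoon→Ibarra+Olsen.
Loads: Ibarra 5, Marcus 5, Olsen 2 — all ≤ 5.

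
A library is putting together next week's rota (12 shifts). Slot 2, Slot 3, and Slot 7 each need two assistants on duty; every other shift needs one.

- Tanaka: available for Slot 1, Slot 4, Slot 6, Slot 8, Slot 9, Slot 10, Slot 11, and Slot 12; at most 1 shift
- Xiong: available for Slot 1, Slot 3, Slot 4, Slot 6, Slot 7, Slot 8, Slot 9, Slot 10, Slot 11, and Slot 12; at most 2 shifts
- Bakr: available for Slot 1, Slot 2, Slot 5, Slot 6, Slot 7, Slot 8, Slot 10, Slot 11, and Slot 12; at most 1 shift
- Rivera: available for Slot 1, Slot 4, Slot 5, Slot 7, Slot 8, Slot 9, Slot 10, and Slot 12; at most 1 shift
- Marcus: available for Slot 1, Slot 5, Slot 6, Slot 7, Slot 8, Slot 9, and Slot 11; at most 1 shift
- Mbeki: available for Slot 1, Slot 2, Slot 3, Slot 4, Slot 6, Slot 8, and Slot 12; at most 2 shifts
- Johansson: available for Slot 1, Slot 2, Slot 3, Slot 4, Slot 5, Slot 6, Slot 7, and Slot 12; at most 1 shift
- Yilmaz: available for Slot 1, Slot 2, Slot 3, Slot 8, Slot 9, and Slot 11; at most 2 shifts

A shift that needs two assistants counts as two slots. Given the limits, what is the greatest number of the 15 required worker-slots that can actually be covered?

Total capacity across all assistants is 1+2+1+1+1+2+1+2 = 11, and 15 slots are needed, so at most 11 can be filled.
An assignment achieving 11: Slot 2→Bakr+Mbeki, Slot 3→Xiong+Mbeki, Slot 4→Xiong, Slot 5→Rivera, Slot 7→Marcus+Johansson, Slot 9→Yilmaz, Slot 10→Tanaka, Slot 11→Yilmaz.
Loads: Tanaka 1/1, Xiong 2/2, Bakr 1/1, Rivera 1/1, Marcus 1/1, Mbeki 2/2, Johansson 1/1, Yilmaz 2/2.

11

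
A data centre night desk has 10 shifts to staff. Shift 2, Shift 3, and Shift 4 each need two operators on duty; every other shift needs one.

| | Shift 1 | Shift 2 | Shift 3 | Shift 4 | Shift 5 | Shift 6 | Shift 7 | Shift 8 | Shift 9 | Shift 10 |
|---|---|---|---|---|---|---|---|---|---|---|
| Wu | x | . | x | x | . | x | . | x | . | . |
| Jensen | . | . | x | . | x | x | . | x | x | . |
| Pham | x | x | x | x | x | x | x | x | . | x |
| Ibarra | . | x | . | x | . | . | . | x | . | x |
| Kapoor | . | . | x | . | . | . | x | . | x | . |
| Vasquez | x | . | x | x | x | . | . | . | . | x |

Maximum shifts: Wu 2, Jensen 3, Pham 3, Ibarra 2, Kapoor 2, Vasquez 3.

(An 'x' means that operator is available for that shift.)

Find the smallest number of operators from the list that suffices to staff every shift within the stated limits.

5

13 slots to fill and no one can take more than 3, so at least ⌈13/3⌉ = 5 operators are needed.
Wu, Jensen, Pham, Ibarra, and Vasquez alone can cover everything: Shift 1→Wu, Shift 2→Pham+Ibarra, Shift 3→Pham+Vasquez, Shift 4→Ibarra+Vasquez, Shift 5→Jensen, Shift 6→Wu, Shift 7→Pham, Shift 8→Jensen, Shift 9→Jensen, Shift 10→Vasquez.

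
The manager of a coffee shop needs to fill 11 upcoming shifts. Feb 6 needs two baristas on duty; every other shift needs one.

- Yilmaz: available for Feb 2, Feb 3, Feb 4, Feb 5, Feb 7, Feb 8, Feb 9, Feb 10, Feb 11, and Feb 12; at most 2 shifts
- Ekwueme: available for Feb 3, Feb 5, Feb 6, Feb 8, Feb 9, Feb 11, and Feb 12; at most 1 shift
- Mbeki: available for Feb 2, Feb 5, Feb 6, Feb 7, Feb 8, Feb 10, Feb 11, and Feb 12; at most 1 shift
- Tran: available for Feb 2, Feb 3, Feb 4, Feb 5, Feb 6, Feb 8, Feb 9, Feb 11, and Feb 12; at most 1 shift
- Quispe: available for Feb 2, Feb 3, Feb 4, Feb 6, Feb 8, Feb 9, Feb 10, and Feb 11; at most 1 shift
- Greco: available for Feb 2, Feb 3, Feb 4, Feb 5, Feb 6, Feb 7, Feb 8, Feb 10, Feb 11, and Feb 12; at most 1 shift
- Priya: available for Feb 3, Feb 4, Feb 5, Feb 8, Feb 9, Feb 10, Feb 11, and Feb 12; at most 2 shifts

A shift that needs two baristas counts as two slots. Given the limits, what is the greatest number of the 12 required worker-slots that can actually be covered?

9

Total capacity across all baristas is 2+1+1+1+1+1+2 = 9, and 12 slots are needed, so at most 9 can be filled.
An assignment achieving 9: Feb 2→Yilmaz, Feb 3→Priya, Feb 4→Tran, Feb 5→Priya, Feb 6→Ekwueme+Mbeki, Feb 7→Yilmaz, Feb 9→Quispe, Feb 10→Greco.
Loads: Yilmaz 2/2, Ekwueme 1/1, Mbeki 1/1, Tran 1/1, Quispe 1/1, Greco 1/1, Priya 2/2.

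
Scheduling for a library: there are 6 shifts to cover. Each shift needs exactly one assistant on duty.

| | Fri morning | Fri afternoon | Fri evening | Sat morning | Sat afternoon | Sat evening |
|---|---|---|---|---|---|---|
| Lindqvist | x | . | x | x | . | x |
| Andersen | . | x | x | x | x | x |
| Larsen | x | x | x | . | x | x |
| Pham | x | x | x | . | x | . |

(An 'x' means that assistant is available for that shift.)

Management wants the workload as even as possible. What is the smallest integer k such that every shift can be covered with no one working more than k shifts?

With 4 assistants and 6 worker-slots to fill, someone must work at least ⌈6/4⌉ = 2 shifts, so k ≥ 2.
k = 2 works: Fri morning→Lindqvist, Fri afternoon→Andersen, Fri evening→Larsen, Sat morning→Lindqvist, Sat afternoon→Andersen, Sat evening→Larsen.
Loads: Lindqvist 2, Andersen 2, Larsen 2, Pham 0 — all ≤ 2.

2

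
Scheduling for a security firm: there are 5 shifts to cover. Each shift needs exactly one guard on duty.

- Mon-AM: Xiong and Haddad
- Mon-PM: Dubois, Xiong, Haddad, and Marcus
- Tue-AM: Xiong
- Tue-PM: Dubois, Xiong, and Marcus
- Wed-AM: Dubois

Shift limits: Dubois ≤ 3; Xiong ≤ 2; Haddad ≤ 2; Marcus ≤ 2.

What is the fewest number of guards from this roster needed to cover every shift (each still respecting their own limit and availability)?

5 slots to fill and no one can take more than 3, so at least ⌈5/3⌉ = 2 guards are needed.
Dubois and Xiong alone can cover everything: Mon-AM→Xiong, Mon-PM→Dubois, Tue-AM→Xiong, Tue-PM→Dubois, Wed-AM→Dubois.

2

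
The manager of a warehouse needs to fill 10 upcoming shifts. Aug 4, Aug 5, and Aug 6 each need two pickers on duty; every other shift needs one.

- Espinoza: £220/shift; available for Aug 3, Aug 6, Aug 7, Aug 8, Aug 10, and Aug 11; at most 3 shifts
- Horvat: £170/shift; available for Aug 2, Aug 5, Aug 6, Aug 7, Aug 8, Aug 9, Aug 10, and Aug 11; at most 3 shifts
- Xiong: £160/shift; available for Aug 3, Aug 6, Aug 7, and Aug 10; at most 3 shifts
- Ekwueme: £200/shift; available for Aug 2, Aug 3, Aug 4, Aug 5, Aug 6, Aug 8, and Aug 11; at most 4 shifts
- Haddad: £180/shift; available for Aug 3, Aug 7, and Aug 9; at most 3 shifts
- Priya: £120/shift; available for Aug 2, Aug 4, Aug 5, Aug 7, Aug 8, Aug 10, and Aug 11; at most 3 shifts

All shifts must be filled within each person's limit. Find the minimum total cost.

£2110

Aug 4 can only be covered by Ekwueme and Priya, so that assignment is forced.
Picking the cheapest available picker for each shift independently would cost £1870, but that ignores the shift limits.
An optimal schedule: Aug 2→Priya, Aug 3→Xiong, Aug 4→Priya+Ekwueme, Aug 5→Priya+Horvat, Aug 6→Xiong+Ekwueme, Aug 7→Haddad, Aug 8→Horvat, Aug 9→Haddad, Aug 10→Xiong, Aug 11→Horvat.
Total: 120 + 160 + 120 + 200 + 120 + 170 + 160 + 200 + 180 + 170 + 180 + 160 + 170 = £2110.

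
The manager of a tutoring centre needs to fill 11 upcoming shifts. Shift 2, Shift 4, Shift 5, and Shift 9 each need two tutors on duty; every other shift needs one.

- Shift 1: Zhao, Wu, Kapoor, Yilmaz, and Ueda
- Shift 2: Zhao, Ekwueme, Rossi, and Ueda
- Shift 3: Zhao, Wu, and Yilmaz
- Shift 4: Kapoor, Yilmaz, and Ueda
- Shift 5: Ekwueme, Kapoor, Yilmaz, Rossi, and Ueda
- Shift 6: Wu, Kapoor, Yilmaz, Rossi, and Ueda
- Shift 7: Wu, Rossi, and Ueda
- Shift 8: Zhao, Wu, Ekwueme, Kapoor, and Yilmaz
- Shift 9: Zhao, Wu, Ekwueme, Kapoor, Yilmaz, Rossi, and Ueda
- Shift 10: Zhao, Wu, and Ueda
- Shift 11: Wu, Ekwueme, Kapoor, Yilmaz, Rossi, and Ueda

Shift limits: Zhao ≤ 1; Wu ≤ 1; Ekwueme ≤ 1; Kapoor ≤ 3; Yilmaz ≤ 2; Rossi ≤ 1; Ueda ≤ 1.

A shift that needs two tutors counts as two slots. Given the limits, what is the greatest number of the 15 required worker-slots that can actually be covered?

10

Total capacity across all tutors is 1+1+1+3+2+1+1 = 10, and 15 slots are needed, so at most 10 can be filled.
An assignment achieving 10: Shift 1→Kapoor, Shift 2→Ekwueme+Rossi, Shift 3→Zhao, Shift 4→Kapoor+Yilmaz, Shift 5→Kapoor+Yilmaz, Shift 7→Wu, Shift 10→Ueda.
Loads: Zhao 1/1, Wu 1/1, Ekwueme 1/1, Kapoor 3/3, Yilmaz 2/2, Rossi 1/1, Ueda 1/1.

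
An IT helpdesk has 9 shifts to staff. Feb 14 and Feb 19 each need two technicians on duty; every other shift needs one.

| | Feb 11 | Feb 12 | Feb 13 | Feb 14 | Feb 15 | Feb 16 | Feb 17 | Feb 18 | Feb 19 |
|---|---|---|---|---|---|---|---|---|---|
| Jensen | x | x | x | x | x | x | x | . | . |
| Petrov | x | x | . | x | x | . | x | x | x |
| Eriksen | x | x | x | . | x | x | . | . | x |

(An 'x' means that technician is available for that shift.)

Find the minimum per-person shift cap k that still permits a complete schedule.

With 3 technicians and 11 worker-slots to fill, someone must work at least ⌈11/3⌉ = 4 shifts, so k ≥ 4.
k = 4 works: Feb 11→Petrov, Feb 12→Eriksen, Feb 13→Jensen, Feb 14→Jensen+Petrov, Feb 15→Eriksen, Feb 16→Jensen, Feb 17→Jensen, Feb 18→Petrov, Feb 19→Petrov+Eriksen.
Loads: Jensen 4, Petrov 4, Eriksen 3 — all ≤ 4.

4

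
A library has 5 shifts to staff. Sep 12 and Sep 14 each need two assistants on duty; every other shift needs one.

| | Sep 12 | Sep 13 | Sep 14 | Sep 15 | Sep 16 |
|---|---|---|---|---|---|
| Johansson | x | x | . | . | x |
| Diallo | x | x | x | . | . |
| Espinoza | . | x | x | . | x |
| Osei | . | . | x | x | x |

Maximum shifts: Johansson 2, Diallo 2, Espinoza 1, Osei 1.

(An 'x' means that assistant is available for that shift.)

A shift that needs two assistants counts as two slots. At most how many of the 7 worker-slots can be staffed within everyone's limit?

Total capacity across all assistants is 2+2+1+1 = 6, and 7 slots are needed, so at most 6 can be filled.
An assignment achieving 6: Sep 12→Johansson+Diallo, Sep 13→Johansson, Sep 14→Diallo+Espinoza, Sep 15→Osei.
Loads: Johansson 2/2, Diallo 2/2, Espinoza 1/1, Osei 1/1.

6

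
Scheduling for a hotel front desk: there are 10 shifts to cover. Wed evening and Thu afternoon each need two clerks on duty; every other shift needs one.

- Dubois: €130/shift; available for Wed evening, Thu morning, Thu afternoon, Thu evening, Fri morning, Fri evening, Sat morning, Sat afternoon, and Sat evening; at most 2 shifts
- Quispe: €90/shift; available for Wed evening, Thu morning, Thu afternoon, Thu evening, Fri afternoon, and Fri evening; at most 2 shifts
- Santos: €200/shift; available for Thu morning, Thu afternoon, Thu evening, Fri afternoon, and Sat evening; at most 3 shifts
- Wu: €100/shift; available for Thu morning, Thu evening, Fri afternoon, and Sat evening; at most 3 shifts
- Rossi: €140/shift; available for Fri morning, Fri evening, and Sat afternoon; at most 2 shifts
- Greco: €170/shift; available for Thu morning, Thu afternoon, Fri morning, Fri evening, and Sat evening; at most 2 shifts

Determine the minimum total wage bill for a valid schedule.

Wed evening can only be covered by Dubois and Quispe, so that assignment is forced.
Sat morning can only be covered by Dubois, so that assignment is forced.
Picking the cheapest available clerk for each shift independently would cost €1290, but that ignores the shift limits.
An optimal schedule: Wed evening→Quispe+Dubois, Thu morning→Wu, Thu afternoon→Greco+Santos, Thu evening→Wu, Fri morning→Rossi, Fri afternoon→Quispe, Fri evening→Greco, Sat morning→Dubois, Sat afternoon→Rossi, Sat evening→Wu.
Total: 90 + 130 + 100 + 170 + 200 + 100 + 140 + 90 + 170 + 130 + 140 + 100 = €1560.

€1560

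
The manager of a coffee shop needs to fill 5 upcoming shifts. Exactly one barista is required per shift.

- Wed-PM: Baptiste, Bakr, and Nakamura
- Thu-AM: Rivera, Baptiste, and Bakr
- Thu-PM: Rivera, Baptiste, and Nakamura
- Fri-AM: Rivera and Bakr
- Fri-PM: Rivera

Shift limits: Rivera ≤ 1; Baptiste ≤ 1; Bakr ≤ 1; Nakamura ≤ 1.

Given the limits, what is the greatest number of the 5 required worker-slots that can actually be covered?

Total capacity across all baristas is 1+1+1+1 = 4, and 5 slots are needed, so at most 4 can be filled.
An assignment achieving 4: Wed-PM→Baptiste, Thu-PM→Nakamura, Fri-AM→Bakr, Fri-PM→Rivera.
Loads: Rivera 1/1, Baptiste 1/1, Bakr 1/1, Nakamura 1/1.

4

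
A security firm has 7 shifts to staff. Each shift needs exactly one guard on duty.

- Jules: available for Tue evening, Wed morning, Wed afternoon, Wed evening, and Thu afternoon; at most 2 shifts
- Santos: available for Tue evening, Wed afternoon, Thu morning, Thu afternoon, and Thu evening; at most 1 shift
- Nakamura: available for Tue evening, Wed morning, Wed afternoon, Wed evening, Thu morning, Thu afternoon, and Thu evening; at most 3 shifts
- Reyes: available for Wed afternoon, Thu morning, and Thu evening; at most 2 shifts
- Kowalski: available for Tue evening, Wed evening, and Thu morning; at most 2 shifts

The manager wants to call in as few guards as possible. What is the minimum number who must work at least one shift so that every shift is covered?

3

7 slots to fill and no one can take more than 3, so at least ⌈7/3⌉ = 3 guards are needed.
Jules, Nakamura, and Reyes alone can cover everything: Tue evening→Jules, Wed morning→Jules, Wed afternoon→Reyes, Wed evening→Nakamura, Thu morning→Nakamura, Thu afternoon→Nakamura, Thu evening→Reyes.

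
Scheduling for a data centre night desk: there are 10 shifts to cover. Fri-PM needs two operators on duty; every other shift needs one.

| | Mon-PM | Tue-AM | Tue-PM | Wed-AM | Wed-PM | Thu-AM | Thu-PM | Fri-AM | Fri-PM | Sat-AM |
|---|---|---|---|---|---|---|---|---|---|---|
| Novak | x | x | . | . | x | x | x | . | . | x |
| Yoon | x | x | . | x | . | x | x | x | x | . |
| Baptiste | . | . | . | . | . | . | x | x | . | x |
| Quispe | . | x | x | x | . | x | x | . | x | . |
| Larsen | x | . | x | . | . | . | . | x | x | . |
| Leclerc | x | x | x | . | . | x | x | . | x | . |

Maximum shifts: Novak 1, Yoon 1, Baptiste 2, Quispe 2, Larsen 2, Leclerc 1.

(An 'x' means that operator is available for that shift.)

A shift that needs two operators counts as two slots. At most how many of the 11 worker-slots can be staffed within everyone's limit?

9

Total capacity across all operators is 1+1+2+2+2+1 = 9, and 11 slots are needed, so at most 9 can be filled.
An assignment achieving 9: Mon-PM→Larsen, Tue-AM→Quispe, Tue-PM→Quispe, Wed-AM→Yoon, Wed-PM→Novak, Thu-AM→Leclerc, Fri-AM→Baptiste, Fri-PM→Larsen, Sat-AM→Baptiste.
Loads: Novak 1/1, Yoon 1/1, Baptiste 2/2, Quispe 2/2, Larsen 2/2, Leclerc 1/1.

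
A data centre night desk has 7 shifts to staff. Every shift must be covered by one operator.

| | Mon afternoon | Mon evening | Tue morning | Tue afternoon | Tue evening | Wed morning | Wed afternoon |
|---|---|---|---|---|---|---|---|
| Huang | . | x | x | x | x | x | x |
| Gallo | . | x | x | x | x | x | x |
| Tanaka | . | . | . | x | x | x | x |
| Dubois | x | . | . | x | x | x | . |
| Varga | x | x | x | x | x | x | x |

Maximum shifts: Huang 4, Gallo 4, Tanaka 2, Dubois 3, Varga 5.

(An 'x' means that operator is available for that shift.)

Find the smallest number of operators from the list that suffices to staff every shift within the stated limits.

7 slots to fill and no one can take more than 5, so at least ⌈7/5⌉ = 2 operators are needed.
Huang and Dubois alone can cover everything: Mon afternoon→Dubois, Mon evening→Huang, Tue morning→Huang, Tue afternoon→Huang, Tue evening→Dubois, Wed morning→Dubois, Wed afternoon→Huang.

2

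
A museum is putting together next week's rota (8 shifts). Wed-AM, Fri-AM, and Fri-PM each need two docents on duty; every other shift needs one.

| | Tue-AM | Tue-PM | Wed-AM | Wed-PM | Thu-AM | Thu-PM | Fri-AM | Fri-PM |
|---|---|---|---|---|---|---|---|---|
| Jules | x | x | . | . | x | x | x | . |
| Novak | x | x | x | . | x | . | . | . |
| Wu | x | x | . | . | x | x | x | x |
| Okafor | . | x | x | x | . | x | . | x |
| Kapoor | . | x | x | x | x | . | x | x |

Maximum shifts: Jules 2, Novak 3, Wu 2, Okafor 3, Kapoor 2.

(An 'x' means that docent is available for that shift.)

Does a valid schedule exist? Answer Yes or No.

One valid schedule: Tue-AM→Jules, Tue-PM→Novak, Wed-AM→Novak+Okafor, Wed-PM→Okafor, Thu-AM→Novak, Thu-PM→Jules, Fri-AM→Wu+Kapoor, Fri-PM→Wu+Okafor.
Loads: Jules 2/2, Novak 3/3, Wu 2/2, Okafor 3/3, Kapoor 1/2 — all within limits.

Yes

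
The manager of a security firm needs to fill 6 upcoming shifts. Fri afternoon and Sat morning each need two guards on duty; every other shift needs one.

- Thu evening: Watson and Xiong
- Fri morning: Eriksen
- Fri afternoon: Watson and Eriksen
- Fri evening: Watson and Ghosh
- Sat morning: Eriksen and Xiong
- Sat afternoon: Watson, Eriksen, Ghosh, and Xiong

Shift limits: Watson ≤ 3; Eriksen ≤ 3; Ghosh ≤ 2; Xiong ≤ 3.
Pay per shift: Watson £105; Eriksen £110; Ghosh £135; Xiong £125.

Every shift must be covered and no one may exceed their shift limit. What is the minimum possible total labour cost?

Fri morning can only be covered by Eriksen, so that assignment is forced.
Fri afternoon can only be covered by Watson and Eriksen, so that assignment is forced.
Sat morning can only be covered by Eriksen and Xiong, so that assignment is forced.
Picking the cheapest available guard for each shift independently would cost £875, but that ignores the shift limits.
An optimal schedule: Thu evening→Watson, Fri morning→Eriksen, Fri afternoon→Watson+Eriksen, Fri evening→Watson, Sat morning→Eriksen+Xiong, Sat afternoon→Xiong.
Total: 105 + 110 + 105 + 110 + 105 + 110 + 125 + 125 = £895.

£895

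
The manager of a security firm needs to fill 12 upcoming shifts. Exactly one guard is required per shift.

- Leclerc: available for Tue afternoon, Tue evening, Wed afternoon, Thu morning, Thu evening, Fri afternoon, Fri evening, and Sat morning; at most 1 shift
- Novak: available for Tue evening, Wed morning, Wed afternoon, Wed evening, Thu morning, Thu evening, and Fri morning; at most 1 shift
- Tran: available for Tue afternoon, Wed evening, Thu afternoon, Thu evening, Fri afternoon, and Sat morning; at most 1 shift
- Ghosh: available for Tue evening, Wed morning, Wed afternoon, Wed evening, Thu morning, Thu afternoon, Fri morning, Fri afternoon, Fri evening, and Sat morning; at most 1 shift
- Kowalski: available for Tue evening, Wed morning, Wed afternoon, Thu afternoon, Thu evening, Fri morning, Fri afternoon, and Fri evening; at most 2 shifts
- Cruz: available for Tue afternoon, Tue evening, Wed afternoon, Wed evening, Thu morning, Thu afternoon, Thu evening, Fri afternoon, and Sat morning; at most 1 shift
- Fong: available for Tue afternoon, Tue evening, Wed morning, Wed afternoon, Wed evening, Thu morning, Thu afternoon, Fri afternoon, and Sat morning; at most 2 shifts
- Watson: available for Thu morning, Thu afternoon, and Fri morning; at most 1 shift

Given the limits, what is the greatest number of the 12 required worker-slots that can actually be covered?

Total capacity across all guards is 1+1+1+1+2+1+2+1 = 10, and 12 slots are needed, so at most 10 can be filled.
An assignment achieving 10: Tue afternoon→Tran, Tue evening→Kowalski, Wed morning→Novak, Wed afternoon→Fong, Wed evening→Cruz, Thu morning→Watson, Thu evening→Kowalski, Fri morning→Ghosh, Fri evening→Leclerc, Sat morning→Fong.
Loads: Leclerc 1/1, Novak 1/1, Tran 1/1, Ghosh 1/1, Kowalski 2/2, Cruz 1/1, Fong 2/2, Watson 1/1.

10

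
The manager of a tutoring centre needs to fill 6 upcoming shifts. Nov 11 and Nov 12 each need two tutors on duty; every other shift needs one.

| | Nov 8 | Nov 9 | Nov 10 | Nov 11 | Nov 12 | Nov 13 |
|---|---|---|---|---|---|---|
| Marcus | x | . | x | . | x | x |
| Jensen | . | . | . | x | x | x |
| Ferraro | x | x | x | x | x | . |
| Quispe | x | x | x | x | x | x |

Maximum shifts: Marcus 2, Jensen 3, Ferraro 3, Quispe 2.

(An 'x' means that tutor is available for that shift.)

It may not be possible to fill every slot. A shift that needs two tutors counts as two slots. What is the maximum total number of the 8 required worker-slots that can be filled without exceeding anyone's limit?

Total capacity across all tutors is 2+3+3+2 = 10, and 8 slots are needed, so at most 8 can be filled.
An assignment achieving 8: Nov 8→Marcus, Nov 9→Ferraro, Nov 10→Marcus, Nov 11→Jensen+Ferraro, Nov 12→Jensen+Ferraro, Nov 13→Jensen.
Loads: Marcus 2/2, Jensen 3/3, Ferraro 3/3, Quispe 0/2.

8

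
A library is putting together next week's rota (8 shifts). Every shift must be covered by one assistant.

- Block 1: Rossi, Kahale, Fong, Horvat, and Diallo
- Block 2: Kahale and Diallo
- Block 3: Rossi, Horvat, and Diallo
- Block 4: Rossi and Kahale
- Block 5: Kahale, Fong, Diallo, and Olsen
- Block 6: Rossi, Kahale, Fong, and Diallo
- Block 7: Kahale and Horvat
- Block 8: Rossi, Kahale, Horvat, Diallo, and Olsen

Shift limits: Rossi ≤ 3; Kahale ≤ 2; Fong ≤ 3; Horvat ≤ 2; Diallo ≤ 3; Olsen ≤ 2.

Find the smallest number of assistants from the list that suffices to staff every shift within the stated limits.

3

8 slots to fill and no one can take more than 3, so at least ⌈8/3⌉ = 3 assistants are needed.
Rossi, Kahale, and Fong alone can cover everything: Block 1→Fong, Block 2→Kahale, Block 3→Rossi, Block 4→Rossi, Block 5→Fong, Block 6→Fong, Block 7→Kahale, Block 8→Rossi.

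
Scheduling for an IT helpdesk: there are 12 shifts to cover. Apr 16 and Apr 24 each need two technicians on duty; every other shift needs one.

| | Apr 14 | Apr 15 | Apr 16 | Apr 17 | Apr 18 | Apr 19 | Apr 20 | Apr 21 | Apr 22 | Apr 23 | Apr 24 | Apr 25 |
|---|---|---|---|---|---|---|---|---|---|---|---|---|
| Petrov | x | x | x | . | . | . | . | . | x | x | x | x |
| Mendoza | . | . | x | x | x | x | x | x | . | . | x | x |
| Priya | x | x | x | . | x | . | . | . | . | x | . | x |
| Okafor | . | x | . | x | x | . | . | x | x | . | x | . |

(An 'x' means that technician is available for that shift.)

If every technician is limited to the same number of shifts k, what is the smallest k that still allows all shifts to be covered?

4

With 4 technicians and 14 worker-slots to fill, someone must work at least ⌈14/4⌉ = 4 shifts, so k ≥ 4.
k = 4 works: Apr 14→Petrov, Apr 15→Priya, Apr 16→Petrov+Priya, Apr 17→Mendoza, Apr 18→Okafor, Apr 19→Mendoza, Apr 20→Mendoza, Apr 21→Mendoza, Apr 22→Petrov, Apr 23→Priya, Apr 24→Petrov+Okafor, Apr 25→Priya.
Loads: Petrov 4, Mendoza 4, Priya 4, Okafor 2 — all ≤ 4.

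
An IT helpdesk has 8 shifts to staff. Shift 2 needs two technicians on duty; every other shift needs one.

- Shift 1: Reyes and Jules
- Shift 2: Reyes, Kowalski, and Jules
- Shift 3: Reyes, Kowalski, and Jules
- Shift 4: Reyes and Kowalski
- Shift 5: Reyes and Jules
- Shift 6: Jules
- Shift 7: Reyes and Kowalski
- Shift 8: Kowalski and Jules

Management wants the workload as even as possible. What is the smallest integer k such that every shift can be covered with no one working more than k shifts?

With 3 technicians and 9 worker-slots to fill, someone must work at least ⌈9/3⌉ = 3 shifts, so k ≥ 3.
k = 3 works: Shift 1→Reyes, Shift 2→Kowalski+Jules, Shift 3→Jules, Shift 4→Reyes, Shift 5→Reyes, Shift 6→Jules, Shift 7→Kowalski, Shift 8→Kowalski.
Loads: Reyes 3, Kowalski 3, Jules 3 — all ≤ 3.

3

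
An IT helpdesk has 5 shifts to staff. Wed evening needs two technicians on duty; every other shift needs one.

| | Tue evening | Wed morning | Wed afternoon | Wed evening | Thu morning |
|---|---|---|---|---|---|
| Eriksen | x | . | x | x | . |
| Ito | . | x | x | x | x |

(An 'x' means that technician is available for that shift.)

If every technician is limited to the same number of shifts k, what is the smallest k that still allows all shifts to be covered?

With 2 technicians and 6 worker-slots to fill, someone must work at least ⌈6/2⌉ = 3 shifts, so k ≥ 3.
k = 3 works: Tue evening→Eriksen, Wed morning→Ito, Wed afternoon→Eriksen, Wed evening→Eriksen+Ito, Thu morning→Ito.
Loads: Eriksen 3, Ito 3 — all ≤ 3.

3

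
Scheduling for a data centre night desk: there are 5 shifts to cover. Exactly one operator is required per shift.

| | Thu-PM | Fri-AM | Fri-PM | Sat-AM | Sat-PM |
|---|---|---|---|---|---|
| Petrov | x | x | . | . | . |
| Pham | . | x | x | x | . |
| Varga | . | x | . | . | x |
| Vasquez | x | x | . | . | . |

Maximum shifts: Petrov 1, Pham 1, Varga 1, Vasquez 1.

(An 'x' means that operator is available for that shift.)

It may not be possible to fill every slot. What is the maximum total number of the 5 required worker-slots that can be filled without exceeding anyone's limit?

Total capacity across all operators is 1+1+1+1 = 4, and 5 slots are needed, so at most 4 can be filled.
An assignment achieving 4: Thu-PM→Petrov, Fri-AM→Vasquez, Fri-PM→Pham, Sat-PM→Varga.
Loads: Petrov 1/1, Pham 1/1, Varga 1/1, Vasquez 1/1.

4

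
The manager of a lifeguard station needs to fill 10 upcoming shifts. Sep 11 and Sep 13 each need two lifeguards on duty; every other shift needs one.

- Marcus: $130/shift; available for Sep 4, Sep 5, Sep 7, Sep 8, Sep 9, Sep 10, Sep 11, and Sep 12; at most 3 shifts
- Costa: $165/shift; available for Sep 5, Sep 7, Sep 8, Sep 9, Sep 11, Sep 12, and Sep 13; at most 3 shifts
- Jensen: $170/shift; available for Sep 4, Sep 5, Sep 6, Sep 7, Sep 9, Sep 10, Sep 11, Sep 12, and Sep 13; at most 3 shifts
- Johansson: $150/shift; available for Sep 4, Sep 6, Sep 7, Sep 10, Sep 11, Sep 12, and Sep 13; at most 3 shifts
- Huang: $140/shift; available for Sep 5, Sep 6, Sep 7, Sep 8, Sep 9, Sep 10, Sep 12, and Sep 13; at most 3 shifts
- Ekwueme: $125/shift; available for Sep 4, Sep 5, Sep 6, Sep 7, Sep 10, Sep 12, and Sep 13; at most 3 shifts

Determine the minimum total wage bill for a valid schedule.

Picking the cheapest available lifeguard for each shift independently would cost $1555, but that ignores the shift limits.
An optimal schedule: Sep 4→Ekwueme, Sep 5→Ekwueme, Sep 6→Ekwueme, Sep 7→Huang, Sep 8→Marcus, Sep 9→Marcus, Sep 10→Huang, Sep 11→Marcus+Johansson, Sep 12→Johansson, Sep 13→Huang+Johansson.
Total: 125 + 125 + 125 + 140 + 130 + 130 + 140 + 130 + 150 + 150 + 140 + 150 = $1635.

$1635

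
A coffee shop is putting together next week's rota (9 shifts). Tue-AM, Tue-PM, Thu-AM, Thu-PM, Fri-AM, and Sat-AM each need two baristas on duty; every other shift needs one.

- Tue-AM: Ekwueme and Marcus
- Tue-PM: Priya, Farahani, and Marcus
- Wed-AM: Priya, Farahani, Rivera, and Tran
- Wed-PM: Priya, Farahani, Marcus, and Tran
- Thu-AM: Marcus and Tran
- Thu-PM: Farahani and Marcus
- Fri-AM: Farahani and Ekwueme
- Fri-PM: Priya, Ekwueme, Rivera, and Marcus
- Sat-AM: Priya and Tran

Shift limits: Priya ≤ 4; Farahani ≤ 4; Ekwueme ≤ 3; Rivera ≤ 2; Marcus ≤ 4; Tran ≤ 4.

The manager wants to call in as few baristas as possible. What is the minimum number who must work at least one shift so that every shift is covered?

15 slots to fill and no one can take more than 4, so at least ⌈15/4⌉ = 4 baristas are needed.
Shifts {Tue-AM, Thu-PM, Sat-AM} need 6 slots, but among the baristas available for them (Priya, Farahani, Ekwueme, Marcus, and Tran) any 4 together supply at most 5. So 4 baristas are not enough.
Priya, Farahani, Ekwueme, Marcus, and Tran alone can cover everything: Tue-AM→Ekwueme+Marcus, Tue-PM→Priya+Farahani, Wed-AM→Priya, Wed-PM→Farahani, Thu-AM→Marcus+Tran, Thu-PM→Farahani+Marcus, Fri-AM→Farahani+Ekwueme, Fri-PM→Priya, Sat-AM→Priya+Tran.

5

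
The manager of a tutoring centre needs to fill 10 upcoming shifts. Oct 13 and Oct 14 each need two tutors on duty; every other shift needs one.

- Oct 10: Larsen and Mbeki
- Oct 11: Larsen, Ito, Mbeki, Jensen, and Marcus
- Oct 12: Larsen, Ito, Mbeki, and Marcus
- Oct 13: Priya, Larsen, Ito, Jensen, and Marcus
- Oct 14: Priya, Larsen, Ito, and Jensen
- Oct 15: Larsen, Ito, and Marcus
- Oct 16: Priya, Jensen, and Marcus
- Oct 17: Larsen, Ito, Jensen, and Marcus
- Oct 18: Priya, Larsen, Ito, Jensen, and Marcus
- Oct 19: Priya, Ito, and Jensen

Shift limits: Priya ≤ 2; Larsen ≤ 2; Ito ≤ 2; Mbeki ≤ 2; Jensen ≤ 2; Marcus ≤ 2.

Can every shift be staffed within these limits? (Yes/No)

One valid schedule: Oct 10→Larsen, Oct 11→Mbeki, Oct 12→Mbeki, Oct 13→Jensen+Marcus, Oct 14→Ito+Jensen, Oct 15→Larsen, Oct 16→Priya, Oct 17→Ito, Oct 18→Marcus, Oct 19→Priya.
Loads: Priya 2/2, Larsen 2/2, Ito 2/2, Mbeki 2/2, Jensen 2/2, Marcus 2/2 — all within limits.

Yes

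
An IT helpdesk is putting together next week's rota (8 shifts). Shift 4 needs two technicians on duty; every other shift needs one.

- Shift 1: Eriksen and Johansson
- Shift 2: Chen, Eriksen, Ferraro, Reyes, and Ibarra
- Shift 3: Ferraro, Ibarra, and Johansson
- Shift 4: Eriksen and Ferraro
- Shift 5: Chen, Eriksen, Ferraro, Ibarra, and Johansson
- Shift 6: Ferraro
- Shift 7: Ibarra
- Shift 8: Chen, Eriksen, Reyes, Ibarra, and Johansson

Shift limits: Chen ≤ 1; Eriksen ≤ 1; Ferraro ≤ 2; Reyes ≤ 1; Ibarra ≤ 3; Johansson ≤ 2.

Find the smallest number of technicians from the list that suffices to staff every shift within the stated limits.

5

9 slots to fill and no one can take more than 3, so at least ⌈9/3⌉ = 3 technicians are needed.
Any 4 technicians together have capacity at most 3+2+2+1 = 8 < 9 slots, so 4 can never suffice.
Chen, Eriksen, Ferraro, Ibarra, and Johansson alone can cover everything: Shift 1→Johansson, Shift 2→Chen, Shift 3→Ibarra, Shift 4→Eriksen+Ferraro, Shift 5→Johansson, Shift 6→Ferraro, Shift 7→Ibarra, Shift 8→Ibarra.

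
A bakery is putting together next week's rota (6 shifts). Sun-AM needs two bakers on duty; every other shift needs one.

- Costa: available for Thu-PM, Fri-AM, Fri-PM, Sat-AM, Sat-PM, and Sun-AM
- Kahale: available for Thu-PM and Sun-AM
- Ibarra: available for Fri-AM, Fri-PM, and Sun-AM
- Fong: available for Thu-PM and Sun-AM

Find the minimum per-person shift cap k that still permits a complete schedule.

With 4 bakers and 7 worker-slots to fill, someone must work at least ⌈7/4⌉ = 2 shifts, so k ≥ 2.
k = 2 works: Thu-PM→Kahale, Fri-AM→Ibarra, Fri-PM→Ibarra, Sat-AM→Costa, Sat-PM→Costa, Sun-AM→Kahale+Fong.
Loads: Costa 2, Kahale 2, Ibarra 2, Fong 1 — all ≤ 2.

2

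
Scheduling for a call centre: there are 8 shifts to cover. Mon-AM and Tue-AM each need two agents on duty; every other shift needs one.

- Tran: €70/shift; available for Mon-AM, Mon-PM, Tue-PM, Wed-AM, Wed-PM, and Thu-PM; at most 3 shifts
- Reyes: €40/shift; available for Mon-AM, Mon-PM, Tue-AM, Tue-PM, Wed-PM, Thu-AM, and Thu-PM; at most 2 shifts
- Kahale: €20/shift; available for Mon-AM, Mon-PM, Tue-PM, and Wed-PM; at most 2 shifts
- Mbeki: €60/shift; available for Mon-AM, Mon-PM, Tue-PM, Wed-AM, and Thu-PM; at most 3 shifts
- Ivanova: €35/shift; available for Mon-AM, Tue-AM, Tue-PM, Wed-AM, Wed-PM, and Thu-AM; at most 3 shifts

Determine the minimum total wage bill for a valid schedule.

€405

Tue-AM can only be covered by Reyes and Ivanova, so that assignment is forced.
Picking the cheapest available agent for each shift independently would cost €300, but that ignores the shift limits.
An optimal schedule: Mon-AM→Kahale+Mbeki, Mon-PM→Mbeki, Tue-AM→Ivanova+Reyes, Tue-PM→Mbeki, Wed-AM→Ivanova, Wed-PM→Kahale, Thu-AM→Ivanova, Thu-PM→Reyes.
Total: 20 + 60 + 60 + 35 + 40 + 60 + 35 + 20 + 35 + 40 = €405.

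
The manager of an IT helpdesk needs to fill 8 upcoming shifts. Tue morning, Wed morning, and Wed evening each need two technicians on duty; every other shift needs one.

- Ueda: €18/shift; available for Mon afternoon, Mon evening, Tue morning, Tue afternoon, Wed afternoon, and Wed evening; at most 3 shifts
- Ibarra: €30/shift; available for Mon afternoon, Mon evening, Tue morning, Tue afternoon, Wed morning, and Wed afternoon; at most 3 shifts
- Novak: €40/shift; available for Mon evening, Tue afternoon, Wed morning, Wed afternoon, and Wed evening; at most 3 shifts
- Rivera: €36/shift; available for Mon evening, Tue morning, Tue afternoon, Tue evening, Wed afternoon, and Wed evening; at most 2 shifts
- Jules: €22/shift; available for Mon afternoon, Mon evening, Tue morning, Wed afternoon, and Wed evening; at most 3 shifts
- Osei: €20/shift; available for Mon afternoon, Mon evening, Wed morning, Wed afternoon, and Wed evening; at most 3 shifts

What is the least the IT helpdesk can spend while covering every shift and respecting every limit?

Tue evening can only be covered by Rivera, so that assignment is forced.
Picking the cheapest available technician for each shift independently would cost €236, but that ignores the shift limits.
An optimal schedule: Mon afternoon→Ueda, Mon evening→Osei, Tue morning→Ueda+Jules, Tue afternoon→Ueda, Tue evening→Rivera, Wed morning→Osei+Ibarra, Wed afternoon→Jules, Wed evening→Osei+Jules.
Total: 18 + 20 + 18 + 22 + 18 + 36 + 20 + 30 + 22 + 20 + 22 = €246.

€246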